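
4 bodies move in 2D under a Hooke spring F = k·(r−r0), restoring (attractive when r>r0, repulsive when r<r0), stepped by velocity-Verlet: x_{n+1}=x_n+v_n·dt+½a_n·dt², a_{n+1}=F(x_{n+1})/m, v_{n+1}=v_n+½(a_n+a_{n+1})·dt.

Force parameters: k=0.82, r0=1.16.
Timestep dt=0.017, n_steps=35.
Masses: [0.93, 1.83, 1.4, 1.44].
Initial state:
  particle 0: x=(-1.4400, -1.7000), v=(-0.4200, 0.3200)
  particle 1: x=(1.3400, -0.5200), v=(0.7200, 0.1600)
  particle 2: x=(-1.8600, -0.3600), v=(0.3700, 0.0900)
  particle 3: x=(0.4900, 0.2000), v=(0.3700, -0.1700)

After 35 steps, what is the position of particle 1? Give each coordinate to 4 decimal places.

step 0: x0=(-1.4400, -1.7000) x1=(1.3400, -0.5200) x2=(-1.8600, -0.3600) x3=(0.4900, 0.2000)
step 1: x0=(-1.4468, -1.6943) x1=(1.3520, -0.5173) x2=(-1.8534, -0.3585) x3=(0.4961, 0.1970)
step 2: x0=(-1.4529, -1.6881) x1=(1.3635, -0.5147) x2=(-1.8463, -0.3570) x3=(0.5018, 0.1938)
step 3: x0=(-1.4582, -1.6813) x1=(1.3745, -0.5122) x2=(-1.8386, -0.3554) x3=(0.5071, 0.1903)
step 4: x0=(-1.4629, -1.6741) x1=(1.3851, -0.5098) x2=(-1.8303, -0.3539) x3=(0.5120, 0.1867)
step 5: x0=(-1.4668, -1.6663) x1=(1.3951, -0.5075) x2=(-1.8215, -0.3524) x3=(0.5166, 0.1828)
step 6: x0=(-1.4700, -1.6581) x1=(1.4047, -0.5052) x2=(-1.8121, -0.3509) x3=(0.5207, 0.1787)
step 7: x0=(-1.4725, -1.6493) x1=(1.4137, -0.5030) x2=(-1.8022, -0.3494) x3=(0.5245, 0.1744)
step 8: x0=(-1.4742, -1.6401) x1=(1.4223, -0.5009) x2=(-1.7916, -0.3479) x3=(0.5278, 0.1699)
step 9: x0=(-1.4752, -1.6303) x1=(1.4304, -0.4989) x2=(-1.7806, -0.3464) x3=(0.5308, 0.1652)
step 10: x0=(-1.4754, -1.6201) x1=(1.4379, -0.4970) x2=(-1.7690, -0.3449) x3=(0.5334, 0.1602)
step 11: x0=(-1.4749, -1.6094) x1=(1.4450, -0.4952) x2=(-1.7568, -0.3434) x3=(0.5356, 0.1551)
step 12: x0=(-1.4736, -1.5983) x1=(1.4516, -0.4934) x2=(-1.7441, -0.3419) x3=(0.5374, 0.1497)
step 13: x0=(-1.4716, -1.5867) x1=(1.4576, -0.4917) x2=(-1.7308, -0.3404) x3=(0.5388, 0.1442)
step 14: x0=(-1.4688, -1.5746) x1=(1.4632, -0.4901) x2=(-1.7170, -0.3389) x3=(0.5399, 0.1385)
step 15: x0=(-1.4653, -1.5621) x1=(1.4683, -0.4886) x2=(-1.7027, -0.3374) x3=(0.5406, 0.1325)
step 16: x0=(-1.4610, -1.5491) x1=(1.4729, -0.4872) x2=(-1.6878, -0.3358) x3=(0.5409, 0.1264)
step 17: x0=(-1.4560, -1.5357) x1=(1.4770, -0.4858) x2=(-1.6724, -0.3343) x3=(0.5408, 0.1201)
step 18: x0=(-1.4502, -1.5219) x1=(1.4806, -0.4845) x2=(-1.6565, -0.3327) x3=(0.5404, 0.1136)
step 19: x0=(-1.4437, -1.5077) x1=(1.4837, -0.4833) x2=(-1.6401, -0.3312) x3=(0.5396, 0.1070)
step 20: x0=(-1.4364, -1.4932) x1=(1.4863, -0.4822) x2=(-1.6232, -0.3296) x3=(0.5385, 0.1001)
step 21: x0=(-1.4284, -1.4782) x1=(1.4885, -0.4811) x2=(-1.6057, -0.3280) x3=(0.5370, 0.0931)
step 22: x0=(-1.4197, -1.4628) x1=(1.4901, -0.4801) x2=(-1.5878, -0.3264) x3=(0.5351, 0.0859)
step 23: x0=(-1.4102, -1.4471) x1=(1.4913, -0.4792) x2=(-1.5694, -0.3247) x3=(0.5330, 0.0786)
step 24: x0=(-1.4000, -1.4310) x1=(1.4920, -0.4783) x2=(-1.5504, -0.3231) x3=(0.5304, 0.0711)
step 25: x0=(-1.3891, -1.4146) x1=(1.4922, -0.4776) x2=(-1.5311, -0.3214) x3=(0.5276, 0.0634)
step 26: x0=(-1.3775, -1.3979) x1=(1.4920, -0.4768) x2=(-1.5112, -0.3197) x3=(0.5244, 0.0556)
step 27: x0=(-1.3652, -1.3808) x1=(1.4913, -0.4762) x2=(-1.4909, -0.3180) x3=(0.5209, 0.0477)
step 28: x0=(-1.3522, -1.3634) x1=(1.4902, -0.4756) x2=(-1.4701, -0.3163) x3=(0.5171, 0.0396)
step 29: x0=(-1.3385, -1.3458) x1=(1.4886, -0.4751) x2=(-1.4489, -0.3145) x3=(0.5130, 0.0313)
step 30: x0=(-1.3242, -1.3279) x1=(1.4866, -0.4746) x2=(-1.4272, -0.3127) x3=(0.5086, 0.0230)
step 31: x0=(-1.3091, -1.3097) x1=(1.4841, -0.4742) x2=(-1.4051, -0.3109) x3=(0.5040, 0.0145)
step 32: x0=(-1.2934, -1.2912) x1=(1.4812, -0.4738) x2=(-1.3826, -0.3090) x3=(0.4990, 0.0058)
step 33: x0=(-1.2771, -1.2725) x1=(1.4778, -0.4735) x2=(-1.3597, -0.3071) x3=(0.4938, -0.0029)
step 34: x0=(-1.2601, -1.2536) x1=(1.4740, -0.4732) x2=(-1.3364, -0.3052) x3=(0.4883, -0.0117)
step 35: x0=(-1.2426, -1.2345) x1=(1.4699, -0.4730) x2=(-1.3126, -0.3032) x3=(0.4825, -0.0207)

(1.4699, -0.4730)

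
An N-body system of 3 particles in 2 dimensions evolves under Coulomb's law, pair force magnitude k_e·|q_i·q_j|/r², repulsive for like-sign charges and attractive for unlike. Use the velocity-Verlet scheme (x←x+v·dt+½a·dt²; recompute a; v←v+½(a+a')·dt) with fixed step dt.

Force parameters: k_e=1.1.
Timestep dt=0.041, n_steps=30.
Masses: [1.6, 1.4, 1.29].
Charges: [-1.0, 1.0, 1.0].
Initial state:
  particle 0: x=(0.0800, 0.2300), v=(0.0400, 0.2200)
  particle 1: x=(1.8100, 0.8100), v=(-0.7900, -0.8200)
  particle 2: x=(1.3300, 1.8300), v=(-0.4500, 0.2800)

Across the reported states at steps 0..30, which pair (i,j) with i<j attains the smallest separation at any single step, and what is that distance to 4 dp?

pair (0,1), distance 0.8933

step 0: x0=(0.0800, 0.2300) x1=(1.8100, 0.8100) x2=(1.3300, 1.8300)
step 1: x0=(0.0819, 0.2392) x1=(1.7776, 0.7758) x2=(1.3112, 1.8419)
step 2: x0=(0.0843, 0.2487) x1=(1.7453, 0.7407) x2=(1.2918, 1.8544)
step 3: x0=(0.0873, 0.2586) x1=(1.7128, 0.7045) x2=(1.2717, 1.8676)
step 4: x0=(0.0908, 0.2688) x1=(1.6803, 0.6675) x2=(1.2512, 1.8813)
step 5: x0=(0.0949, 0.2793) x1=(1.6475, 0.6295) x2=(1.2301, 1.8956)
step 6: x0=(0.0996, 0.2902) x1=(1.6144, 0.5908) x2=(1.2086, 1.9103)
step 7: x0=(0.1050, 0.3014) x1=(1.5810, 0.5512) x2=(1.1866, 1.9255)
step 8: x0=(0.1110, 0.3130) x1=(1.5471, 0.5110) x2=(1.1643, 1.9410)
step 9: x0=(0.1178, 0.3249) x1=(1.5129, 0.4701) x2=(1.1415, 1.9568)
step 10: x0=(0.1253, 0.3371) x1=(1.4780, 0.4286) x2=(1.1184, 1.9729)
step 11: x0=(0.1336, 0.3496) x1=(1.4426, 0.3865) x2=(1.0950, 1.9892)
step 12: x0=(0.1427, 0.3625) x1=(1.4066, 0.3439) x2=(1.0713, 2.0057)
step 13: x0=(0.1527, 0.3756) x1=(1.3697, 0.3008) x2=(1.0472, 2.0224)
step 14: x0=(0.1636, 0.3889) x1=(1.3321, 0.2574) x2=(1.0229, 2.0391)
step 15: x0=(0.1756, 0.4025) x1=(1.2936, 0.2138) x2=(0.9984, 2.0559)
step 16: x0=(0.1885, 0.4162) x1=(1.2542, 0.1699) x2=(0.9735, 2.0727)
step 17: x0=(0.2026, 0.4300) x1=(1.2137, 0.1259) x2=(0.9484, 2.0895)
step 18: x0=(0.2178, 0.4438) x1=(1.1721, 0.0819) x2=(0.9231, 2.1063)
step 19: x0=(0.2342, 0.4575) x1=(1.1294, 0.0380) x2=(0.8976, 2.1231)
step 20: x0=(0.2517, 0.4711) x1=(1.0855, -0.0056) x2=(0.8719, 2.1397)
step 21: x0=(0.2705, 0.4844) x1=(1.0404, -0.0487) x2=(0.8460, 2.1562)
step 22: x0=(0.2905, 0.4973) x1=(0.9940, -0.0913) x2=(0.8199, 2.1726)
step 23: x0=(0.3117, 0.5097) x1=(0.9465, -0.1331) x2=(0.7937, 2.1888)
step 24: x0=(0.3339, 0.5214) x1=(0.8979, -0.1740) x2=(0.7673, 2.2048)
step 25: x0=(0.3572, 0.5324) x1=(0.8482, -0.2138) x2=(0.7408, 2.2206)
step 26: x0=(0.3813, 0.5425) x1=(0.7977, -0.2525) x2=(0.7142, 2.2362)
step 27: x0=(0.4062, 0.5518) x1=(0.7463, -0.2900) x2=(0.6874, 2.2516)
step 28: x0=(0.4317, 0.5601) x1=(0.6944, -0.3262) x2=(0.6606, 2.2667)
step 29: x0=(0.4576, 0.5675) x1=(0.6421, -0.3611) x2=(0.6337, 2.2815)
step 30: x0=(0.4838, 0.5741) x1=(0.5894, -0.3947) x2=(0.6068, 2.2961)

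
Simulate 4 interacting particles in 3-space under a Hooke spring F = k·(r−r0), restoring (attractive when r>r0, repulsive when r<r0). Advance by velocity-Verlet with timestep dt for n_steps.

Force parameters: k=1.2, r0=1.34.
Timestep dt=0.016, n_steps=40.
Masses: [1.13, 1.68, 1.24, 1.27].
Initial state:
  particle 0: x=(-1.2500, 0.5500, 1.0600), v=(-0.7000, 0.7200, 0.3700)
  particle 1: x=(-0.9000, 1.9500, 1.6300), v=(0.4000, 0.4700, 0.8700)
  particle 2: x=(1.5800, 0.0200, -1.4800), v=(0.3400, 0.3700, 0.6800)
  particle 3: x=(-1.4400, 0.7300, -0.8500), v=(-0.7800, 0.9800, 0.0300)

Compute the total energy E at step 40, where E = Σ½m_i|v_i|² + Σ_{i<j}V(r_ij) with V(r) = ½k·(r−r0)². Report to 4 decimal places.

step 0: x0=(-1.2500, 0.5500, 1.0600) x1=(-0.9000, 1.9500, 1.6300) x2=(1.5800, 0.0200, -1.4800) x3=(-1.4400, 0.7300, -0.8500)
step 1: x0=(-1.2610, 0.5615, 1.0656) x1=(-0.8935, 1.9573, 1.6436) x2=(1.5848, 0.0262, -1.4686) x3=(-1.4522, 0.7457, -0.8493)
step 2: x0=(-1.2714, 0.5730, 1.0707) x1=(-0.8867, 1.9642, 1.6565) x2=(1.5882, 0.0329, -1.4562) x3=(-1.4639, 0.7614, -0.8483)
step 3: x0=(-1.2813, 0.5844, 1.0751) x1=(-0.8797, 1.9708, 1.6688) x2=(1.5904, 0.0401, -1.4427) x3=(-1.4751, 0.7772, -0.8469)
step 4: x0=(-1.2908, 0.5959, 1.0790) x1=(-0.8724, 1.9769, 1.6805) x2=(1.5912, 0.0479, -1.4282) x3=(-1.4858, 0.7930, -0.8451)
step 5: x0=(-1.2997, 0.6073, 1.0823) x1=(-0.8649, 1.9826, 1.6914) x2=(1.5906, 0.0562, -1.4127) x3=(-1.4960, 0.8089, -0.8429)
step 6: x0=(-1.3081, 0.6186, 1.0850) x1=(-0.8571, 1.9880, 1.7018) x2=(1.5888, 0.0650, -1.3961) x3=(-1.5056, 0.8248, -0.8403)
step 7: x0=(-1.3160, 0.6300, 1.0871) x1=(-0.8491, 1.9929, 1.7114) x2=(1.5855, 0.0743, -1.3786) x3=(-1.5147, 0.8407, -0.8374)
step 8: x0=(-1.3234, 0.6413, 1.0886) x1=(-0.8409, 1.9975, 1.7204) x2=(1.5810, 0.0842, -1.3600) x3=(-1.5232, 0.8566, -0.8340)
step 9: x0=(-1.3302, 0.6526, 1.0896) x1=(-0.8324, 2.0016, 1.7288) x2=(1.5751, 0.0946, -1.3404) x3=(-1.5312, 0.8725, -0.8302)
step 10: x0=(-1.3366, 0.6639, 1.0900) x1=(-0.8238, 2.0054, 1.7365) x2=(1.5679, 0.1055, -1.3199) x3=(-1.5387, 0.8885, -0.8261)
step 11: x0=(-1.3424, 0.6751, 1.0899) x1=(-0.8149, 2.0088, 1.7435) x2=(1.5593, 0.1170, -1.2983) x3=(-1.5456, 0.9045, -0.8215)
step 12: x0=(-1.3477, 0.6863, 1.0892) x1=(-0.8058, 2.0118, 1.7499) x2=(1.5495, 0.1290, -1.2758) x3=(-1.5519, 0.9205, -0.8165)
step 13: x0=(-1.3525, 0.6975, 1.0879) x1=(-0.7964, 2.0144, 1.7557) x2=(1.5383, 0.1415, -1.2524) x3=(-1.5577, 0.9365, -0.8111)
step 14: x0=(-1.3568, 0.7087, 1.0861) x1=(-0.7869, 2.0166, 1.7607) x2=(1.5258, 0.1545, -1.2280) x3=(-1.5630, 0.9525, -0.8053)
step 15: x0=(-1.3606, 0.7198, 1.0838) x1=(-0.7772, 2.0185, 1.7652) x2=(1.5120, 0.1681, -1.2026) x3=(-1.5677, 0.9685, -0.7991)
step 16: x0=(-1.3639, 0.7309, 1.0810) x1=(-0.7673, 2.0200, 1.7690) x2=(1.4970, 0.1822, -1.1763) x3=(-1.5718, 0.9846, -0.7925)
step 17: x0=(-1.3667, 0.7421, 1.0776) x1=(-0.7572, 2.0212, 1.7722) x2=(1.4806, 0.1968, -1.1492) x3=(-1.5754, 1.0006, -0.7855)
step 18: x0=(-1.3689, 0.7531, 1.0738) x1=(-0.7469, 2.0219, 1.7747) x2=(1.4630, 0.2118, -1.1211) x3=(-1.5784, 1.0166, -0.7780)
step 19: x0=(-1.3707, 0.7642, 1.0694) x1=(-0.7365, 2.0224, 1.7767) x2=(1.4442, 0.2274, -1.0922) x3=(-1.5809, 1.0327, -0.7702)
step 20: x0=(-1.3720, 0.7752, 1.0646) x1=(-0.7259, 2.0224, 1.7780) x2=(1.4241, 0.2435, -1.0624) x3=(-1.5829, 1.0487, -0.7619)
step 21: x0=(-1.3728, 0.7863, 1.0593) x1=(-0.7151, 2.0222, 1.7787) x2=(1.4028, 0.2601, -1.0317) x3=(-1.5843, 1.0647, -0.7532)
step 22: x0=(-1.3731, 0.7973, 1.0535) x1=(-0.7042, 2.0216, 1.7788) x2=(1.3804, 0.2771, -1.0003) x3=(-1.5852, 1.0807, -0.7442)
step 23: x0=(-1.3730, 0.8083, 1.0473) x1=(-0.6931, 2.0206, 1.7783) x2=(1.3567, 0.2946, -0.9680) x3=(-1.5856, 1.0968, -0.7347)
step 24: x0=(-1.3724, 0.8192, 1.0407) x1=(-0.6819, 2.0194, 1.7772) x2=(1.3319, 0.3126, -0.9350) x3=(-1.5854, 1.1128, -0.7248)
step 25: x0=(-1.3713, 0.8302, 1.0336) x1=(-0.6706, 2.0178, 1.7755) x2=(1.3060, 0.3311, -0.9012) x3=(-1.5847, 1.1287, -0.7145)
step 26: x0=(-1.3698, 0.8411, 1.0262) x1=(-0.6591, 2.0159, 1.7733) x2=(1.2790, 0.3500, -0.8667) x3=(-1.5835, 1.1447, -0.7039)
step 27: x0=(-1.3679, 0.8521, 1.0183) x1=(-0.6475, 2.0137, 1.7705) x2=(1.2508, 0.3693, -0.8315) x3=(-1.5818, 1.1607, -0.6928)
step 28: x0=(-1.3655, 0.8630, 1.0101) x1=(-0.6358, 2.0112, 1.7671) x2=(1.2217, 0.3891, -0.7955) x3=(-1.5795, 1.1766, -0.6814)
step 29: x0=(-1.3627, 0.8739, 1.0015) x1=(-0.6240, 2.0084, 1.7632) x2=(1.1915, 0.4093, -0.7589) x3=(-1.5768, 1.1926, -0.6695)
step 30: x0=(-1.3594, 0.8848, 0.9926) x1=(-0.6121, 2.0053, 1.7588) x2=(1.1602, 0.4299, -0.7217) x3=(-1.5736, 1.2085, -0.6573)
step 31: x0=(-1.3558, 0.8957, 0.9833) x1=(-0.6002, 2.0019, 1.7539) x2=(1.1281, 0.4510, -0.6838) x3=(-1.5699, 1.2244, -0.6447)
step 32: x0=(-1.3518, 0.9065, 0.9738) x1=(-0.5881, 1.9983, 1.7484) x2=(1.0949, 0.4724, -0.6453) x3=(-1.5658, 1.2402, -0.6318)
step 33: x0=(-1.3474, 0.9174, 0.9639) x1=(-0.5759, 1.9944, 1.7425) x2=(1.0608, 0.4942, -0.6063) x3=(-1.5612, 1.2561, -0.6185)
step 34: x0=(-1.3426, 0.9282, 0.9538) x1=(-0.5637, 1.9903, 1.7360) x2=(1.0259, 0.5163, -0.5667) x3=(-1.5561, 1.2719, -0.6048)
step 35: x0=(-1.3375, 0.9391, 0.9433) x1=(-0.5514, 1.9859, 1.7291) x2=(0.9901, 0.5389, -0.5266) x3=(-1.5506, 1.2878, -0.5908)
step 36: x0=(-1.3321, 0.9499, 0.9327) x1=(-0.5391, 1.9813, 1.7218) x2=(0.9534, 0.5617, -0.4859) x3=(-1.5447, 1.3036, -0.5765)
step 37: x0=(-1.3263, 0.9608, 0.9218) x1=(-0.5267, 1.9764, 1.7140) x2=(0.9160, 0.5849, -0.4449) x3=(-1.5383, 1.3193, -0.5618)
step 38: x0=(-1.3201, 0.9716, 0.9107) x1=(-0.5143, 1.9713, 1.7057) x2=(0.8778, 0.6085, -0.4033) x3=(-1.5315, 1.3351, -0.5468)
step 39: x0=(-1.3137, 0.9824, 0.8994) x1=(-0.5019, 1.9661, 1.6971) x2=(0.8389, 0.6323, -0.3614) x3=(-1.5244, 1.3508, -0.5315)
step 40: x0=(-1.3070, 0.9933, 0.8879) x1=(-0.4894, 1.9606, 1.6880) x2=(0.7993, 0.6564, -0.3190) x3=(-1.5168, 1.3665, -0.5158)
step 0 velocities: v0=(-0.7000, 0.7200, 0.3700) v1=(0.4000, 0.4700, 0.8700) v2=(0.3400, 0.3700, 0.6800) v3=(-0.7800, 0.9800, 0.0300)
step 0: KE=3.0428, PE=12.9861, E=16.0290
step 40 velocities: v0=(0.4285, 0.6761, -0.7217) v1=(0.7796, -0.3482, -0.5783) v2=(-2.4961, 1.5167, 2.6579) v3=(0.4829, 0.9819, 0.9860)
step 40: KE=12.5964, PE=3.4304, E=16.0268

16.0268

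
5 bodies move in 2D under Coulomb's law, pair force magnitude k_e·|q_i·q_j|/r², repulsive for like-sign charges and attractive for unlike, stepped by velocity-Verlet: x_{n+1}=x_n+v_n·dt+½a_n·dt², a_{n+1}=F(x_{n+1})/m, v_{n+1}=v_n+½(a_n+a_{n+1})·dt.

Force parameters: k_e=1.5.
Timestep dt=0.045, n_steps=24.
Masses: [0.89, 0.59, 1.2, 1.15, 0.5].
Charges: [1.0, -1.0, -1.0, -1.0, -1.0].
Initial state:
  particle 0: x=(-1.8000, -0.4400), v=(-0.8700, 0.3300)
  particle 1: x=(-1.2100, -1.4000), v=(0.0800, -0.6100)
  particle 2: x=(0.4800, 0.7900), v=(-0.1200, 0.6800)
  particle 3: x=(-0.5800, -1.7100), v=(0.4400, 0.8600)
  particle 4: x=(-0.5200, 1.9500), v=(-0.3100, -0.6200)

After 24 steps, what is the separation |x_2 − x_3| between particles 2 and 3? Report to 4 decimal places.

step 0: x0=(-1.8000, -0.4400) x1=(-1.2100, -1.4000) x2=(0.4800, 0.7900) x3=(-0.5800, -1.7100) x4=(-0.5200, 1.9500)
step 1: x0=(-1.8377, -0.4264) x1=(-1.2124, -1.4239) x2=(0.4750, 0.8204) x3=(-0.5582, -1.6724) x4=(-0.5349, 1.9232)
step 2: x0=(-1.8727, -0.4149) x1=(-1.2271, -1.4419) x2=(0.4707, 0.8504) x3=(-0.5320, -1.6368) x4=(-0.5520, 1.8986)
step 3: x0=(-1.9051, -0.4055) x1=(-1.2536, -1.4552) x2=(0.4672, 0.8799) x3=(-0.5017, -1.6025) x4=(-0.5714, 1.8764)
step 4: x0=(-1.9348, -0.3980) x1=(-1.2909, -1.4648) x2=(0.4647, 0.9090) x3=(-0.4677, -1.5691) x4=(-0.5932, 1.8564)
step 5: x0=(-1.9620, -0.3923) x1=(-1.3379, -1.4716) x2=(0.4630, 0.9376) x3=(-0.4306, -1.5363) x4=(-0.6176, 1.8387)
step 6: x0=(-1.9866, -0.3884) x1=(-1.3931, -1.4760) x2=(0.4624, 0.9659) x3=(-0.3911, -1.5039) x4=(-0.6448, 1.8233)
step 7: x0=(-2.0089, -0.3863) x1=(-1.4555, -1.4782) x2=(0.4628, 0.9937) x3=(-0.3495, -1.4718) x4=(-0.6748, 1.8100)
step 8: x0=(-2.0287, -0.3862) x1=(-1.5241, -1.4782) x2=(0.4642, 1.0212) x3=(-0.3065, -1.4399) x4=(-0.7078, 1.7988)
step 9: x0=(-2.0462, -0.3879) x1=(-1.5980, -1.4759) x2=(0.4667, 1.0485) x3=(-0.2624, -1.4082) x4=(-0.7437, 1.7896)
step 10: x0=(-2.0615, -0.3916) x1=(-1.6767, -1.4711) x2=(0.4702, 1.0754) x3=(-0.2174, -1.3768) x4=(-0.7826, 1.7823)
step 11: x0=(-2.0745, -0.3975) x1=(-1.7595, -1.4635) x2=(0.4749, 1.1022) x3=(-0.1717, -1.3457) x4=(-0.8246, 1.7767)
step 12: x0=(-2.0855, -0.4058) x1=(-1.8459, -1.4529) x2=(0.4805, 1.1288) x3=(-0.1256, -1.3148) x4=(-0.8695, 1.7726)
step 13: x0=(-2.0946, -0.4165) x1=(-1.9355, -1.4389) x2=(0.4872, 1.1553) x3=(-0.0791, -1.2844) x4=(-0.9173, 1.7700)
step 14: x0=(-2.1019, -0.4300) x1=(-2.0277, -1.4209) x2=(0.4949, 1.1818) x3=(-0.0325, -1.2543) x4=(-0.9680, 1.7686)
step 15: x0=(-2.1078, -0.4465) x1=(-2.1220, -1.3986) x2=(0.5035, 1.2084) x3=(0.0144, -1.2246) x4=(-1.0214, 1.7684)
step 16: x0=(-2.1126, -0.4663) x1=(-2.2177, -1.3713) x2=(0.5129, 1.2349) x3=(0.0613, -1.1954) x4=(-1.0774, 1.7691)
step 17: x0=(-2.1167, -0.4897) x1=(-2.3142, -1.3387) x2=(0.5233, 1.2616) x3=(0.1082, -1.1666) x4=(-1.1359, 1.7707)
step 18: x0=(-2.1207, -0.5170) x1=(-2.4103, -1.3002) x2=(0.5344, 1.2884) x3=(0.1552, -1.1384) x4=(-1.1968, 1.7730)
step 19: x0=(-2.1253, -0.5482) x1=(-2.5052, -1.2555) x2=(0.5462, 1.3154) x3=(0.2021, -1.1106) x4=(-1.2599, 1.7759)
step 20: x0=(-2.1314, -0.5836) x1=(-2.5973, -1.2044) x2=(0.5588, 1.3426) x3=(0.2490, -1.0834) x4=(-1.3251, 1.7794)
step 21: x0=(-2.1399, -0.6230) x1=(-2.6854, -1.1472) x2=(0.5719, 1.3700) x3=(0.2959, -1.0568) x4=(-1.3922, 1.7834)
step 22: x0=(-2.1518, -0.6659) x1=(-2.7681, -1.0844) x2=(0.5857, 1.3977) x3=(0.3427, -1.0307) x4=(-1.4611, 1.7878)
step 23: x0=(-2.1678, -0.7116) x1=(-2.8440, -1.0171) x2=(0.6001, 1.4256) x3=(0.3895, -1.0052) x4=(-1.5317, 1.7926)
step 24: x0=(-2.1886, -0.7593) x1=(-2.9124, -0.9465) x2=(0.6150, 1.4539) x3=(0.4361, -0.9802) x4=(-1.6039, 1.7977)

2.4406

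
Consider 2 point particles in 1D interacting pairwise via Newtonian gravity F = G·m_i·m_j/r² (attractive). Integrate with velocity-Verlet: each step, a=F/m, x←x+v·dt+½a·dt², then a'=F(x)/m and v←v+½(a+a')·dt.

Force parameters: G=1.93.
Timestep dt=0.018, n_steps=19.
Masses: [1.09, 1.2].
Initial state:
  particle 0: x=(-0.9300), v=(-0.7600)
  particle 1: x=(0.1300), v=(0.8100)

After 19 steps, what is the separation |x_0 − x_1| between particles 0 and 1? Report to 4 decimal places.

1.4161

step 0: x0=(-0.9300) x1=(0.1300)
step 1: x0=(-0.9433) x1=(0.1443)
step 2: x0=(-0.9561) x1=(0.1580)
step 3: x0=(-0.9682) x1=(0.1711)
step 4: x0=(-0.9797) x1=(0.1838)
step 5: x0=(-0.9907) x1=(0.1959)
step 6: x0=(-1.0011) x1=(0.2075)
step 7: x0=(-1.0110) x1=(0.2187)
step 8: x0=(-1.0205) x1=(0.2294)
step 9: x0=(-1.0294) x1=(0.2397)
step 10: x0=(-1.0379) x1=(0.2496)
step 11: x0=(-1.0459) x1=(0.2590)
step 12: x0=(-1.0535) x1=(0.2681)
step 13: x0=(-1.0607) x1=(0.2767)
step 14: x0=(-1.0674) x1=(0.2850)
step 15: x0=(-1.0738) x1=(0.2929)
step 16: x0=(-1.0797) x1=(0.3004)
step 17: x0=(-1.0852) x1=(0.3076)
step 18: x0=(-1.0904) x1=(0.3145)
step 19: x0=(-1.0952) x1=(0.3209)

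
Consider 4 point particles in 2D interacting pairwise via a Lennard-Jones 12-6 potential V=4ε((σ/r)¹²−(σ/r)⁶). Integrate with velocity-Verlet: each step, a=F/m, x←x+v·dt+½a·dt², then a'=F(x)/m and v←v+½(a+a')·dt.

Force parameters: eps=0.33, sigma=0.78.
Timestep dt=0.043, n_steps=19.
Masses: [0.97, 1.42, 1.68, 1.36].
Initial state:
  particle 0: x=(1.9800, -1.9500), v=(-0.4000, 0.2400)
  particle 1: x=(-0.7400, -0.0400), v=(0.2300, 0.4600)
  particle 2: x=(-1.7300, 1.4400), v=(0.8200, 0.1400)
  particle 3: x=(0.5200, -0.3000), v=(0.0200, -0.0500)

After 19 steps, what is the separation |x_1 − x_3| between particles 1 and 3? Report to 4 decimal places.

step 0: x0=(1.9800, -1.9500) x1=(-0.7400, -0.0400) x2=(-1.7300, 1.4400) x3=(0.5200, -0.3000)
step 1: x0=(1.9628, -1.9397) x1=(-0.7299, -0.0202) x2=(-1.6947, 1.4460) x3=(0.5207, -0.3021)
step 2: x0=(1.9456, -1.9293) x1=(-0.7196, -0.0005) x2=(-1.6594, 1.4520) x3=(0.5210, -0.3042)
step 3: x0=(1.9284, -1.9190) x1=(-0.7088, 0.0191) x2=(-1.6241, 1.4579) x3=(0.5209, -0.3061)
step 4: x0=(1.9111, -1.9086) x1=(-0.6978, 0.0388) x2=(-1.5888, 1.4638) x3=(0.5205, -0.3080)
step 5: x0=(1.8939, -1.8983) x1=(-0.6863, 0.0583) x2=(-1.5534, 1.4697) x3=(0.5196, -0.3097)
step 6: x0=(1.8766, -1.8879) x1=(-0.6746, 0.0778) x2=(-1.5180, 1.4755) x3=(0.5184, -0.3113)
step 7: x0=(1.8593, -1.8775) x1=(-0.6624, 0.0972) x2=(-1.4826, 1.4812) x3=(0.5168, -0.3129)
step 8: x0=(1.8420, -1.8670) x1=(-0.6499, 0.1166) x2=(-1.4471, 1.4869) x3=(0.5147, -0.3142)
step 9: x0=(1.8247, -1.8566) x1=(-0.6370, 0.1359) x2=(-1.4116, 1.4925) x3=(0.5122, -0.3154)
step 10: x0=(1.8074, -1.8461) x1=(-0.6238, 0.1551) x2=(-1.3760, 1.4981) x3=(0.5093, -0.3165)
step 11: x0=(1.7901, -1.8357) x1=(-0.6101, 0.1742) x2=(-1.3404, 1.5035) x3=(0.5059, -0.3174)
step 12: x0=(1.7727, -1.8252) x1=(-0.5961, 0.1932) x2=(-1.3048, 1.5089) x3=(0.5020, -0.3181)
step 13: x0=(1.7553, -1.8146) x1=(-0.5816, 0.2121) x2=(-1.2691, 1.5142) x3=(0.4977, -0.3185)
step 14: x0=(1.7379, -1.8041) x1=(-0.5667, 0.2309) x2=(-1.2333, 1.5194) x3=(0.4929, -0.3187)
step 15: x0=(1.7205, -1.7935) x1=(-0.5514, 0.2496) x2=(-1.1975, 1.5244) x3=(0.4875, -0.3187)
step 16: x0=(1.7031, -1.7829) x1=(-0.5357, 0.2681) x2=(-1.1616, 1.5293) x3=(0.4816, -0.3184)
step 17: x0=(1.6856, -1.7723) x1=(-0.5195, 0.2865) x2=(-1.1256, 1.5340) x3=(0.4752, -0.3178)
step 18: x0=(1.6681, -1.7616) x1=(-0.5028, 0.3048) x2=(-1.0895, 1.5386) x3=(0.4682, -0.3168)
step 19: x0=(1.6506, -1.7509) x1=(-0.4857, 0.3229) x2=(-1.0534, 1.5430) x3=(0.4606, -0.3155)

1.1415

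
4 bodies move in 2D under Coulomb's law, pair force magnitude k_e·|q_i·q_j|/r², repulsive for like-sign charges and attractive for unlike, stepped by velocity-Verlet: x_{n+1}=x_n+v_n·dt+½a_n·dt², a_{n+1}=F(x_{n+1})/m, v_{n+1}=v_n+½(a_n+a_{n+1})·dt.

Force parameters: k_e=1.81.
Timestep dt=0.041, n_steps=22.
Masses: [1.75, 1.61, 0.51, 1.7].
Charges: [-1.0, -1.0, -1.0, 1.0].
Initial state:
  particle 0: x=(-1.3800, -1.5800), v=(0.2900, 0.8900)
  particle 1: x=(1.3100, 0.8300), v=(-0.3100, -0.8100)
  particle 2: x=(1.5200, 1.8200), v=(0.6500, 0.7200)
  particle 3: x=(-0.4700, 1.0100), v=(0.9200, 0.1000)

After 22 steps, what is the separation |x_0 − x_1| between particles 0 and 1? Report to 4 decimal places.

2.1099

step 0: x0=(-1.3800, -1.5800) x1=(1.3100, 0.8300) x2=(1.5200, 1.8200) x3=(-0.4700, 1.0100)
step 1: x0=(-1.3681, -1.5435) x1=(1.2969, 0.7960) x2=(1.5468, 1.8522) x3=(-0.4319, 1.0140)
step 2: x0=(-1.3564, -1.5069) x1=(1.2828, 0.7605) x2=(1.5737, 1.8891) x3=(-0.3929, 1.0179)
step 3: x0=(-1.3447, -1.4702) x1=(1.2679, 0.7240) x2=(1.6007, 1.9300) x3=(-0.3530, 1.0216)
step 4: x0=(-1.3331, -1.4335) x1=(1.2522, 0.6865) x2=(1.6278, 1.9742) x3=(-0.3122, 1.0252)
step 5: x0=(-1.3216, -1.3968) x1=(1.2355, 0.6482) x2=(1.6548, 2.0212) x3=(-0.2705, 1.0285)
step 6: x0=(-1.3101, -1.3599) x1=(1.2180, 0.6094) x2=(1.6818, 2.0707) x3=(-0.2278, 1.0316)
step 7: x0=(-1.2988, -1.3230) x1=(1.1995, 0.5702) x2=(1.7086, 2.1221) x3=(-0.1842, 1.0344)
step 8: x0=(-1.2875, -1.2861) x1=(1.1802, 0.5307) x2=(1.7352, 2.1753) x3=(-0.1395, 1.0368)
step 9: x0=(-1.2763, -1.2490) x1=(1.1599, 0.4910) x2=(1.7615, 2.2300) x3=(-0.0938, 1.0389)
step 10: x0=(-1.2652, -1.2120) x1=(1.1387, 0.4514) x2=(1.7876, 2.2858) x3=(-0.0470, 1.0406)
step 11: x0=(-1.2542, -1.1748) x1=(1.1165, 0.4119) x2=(1.8134, 2.3427) x3=(0.0008, 1.0418)
step 12: x0=(-1.2433, -1.1376) x1=(1.0934, 0.3726) x2=(1.8389, 2.4004) x3=(0.0498, 1.0425)
step 13: x0=(-1.2325, -1.1004) x1=(1.0693, 0.3338) x2=(1.8641, 2.4588) x3=(0.0998, 1.0424)
step 14: x0=(-1.2218, -1.0631) x1=(1.0442, 0.2955) x2=(1.8889, 2.5178) x3=(0.1510, 1.0417)
step 15: x0=(-1.2112, -1.0258) x1=(1.0182, 0.2580) x2=(1.9134, 2.5771) x3=(0.2034, 1.0400)
step 16: x0=(-1.2008, -0.9884) x1=(0.9913, 0.2213) x2=(1.9376, 2.6369) x3=(0.2568, 1.0374)
step 17: x0=(-1.1905, -0.9510) x1=(0.9634, 0.1857) x2=(1.9614, 2.6969) x3=(0.3113, 1.0337)
step 18: x0=(-1.1803, -0.9135) x1=(0.9348, 0.1513) x2=(1.9850, 2.7571) x3=(0.3668, 1.0287)
step 19: x0=(-1.1702, -0.8761) x1=(0.9054, 0.1183) x2=(2.0083, 2.8174) x3=(0.4232, 1.0224)
step 20: x0=(-1.1604, -0.8386) x1=(0.8754, 0.0869) x2=(2.0313, 2.8777) x3=(0.4805, 1.0146)
step 21: x0=(-1.1507, -0.8011) x1=(0.8449, 0.0571) x2=(2.0542, 2.9381) x3=(0.5384, 1.0052)
step 22: x0=(-1.1411, -0.7636) x1=(0.8142, 0.0291) x2=(2.0767, 2.9984) x3=(0.5969, 0.9940)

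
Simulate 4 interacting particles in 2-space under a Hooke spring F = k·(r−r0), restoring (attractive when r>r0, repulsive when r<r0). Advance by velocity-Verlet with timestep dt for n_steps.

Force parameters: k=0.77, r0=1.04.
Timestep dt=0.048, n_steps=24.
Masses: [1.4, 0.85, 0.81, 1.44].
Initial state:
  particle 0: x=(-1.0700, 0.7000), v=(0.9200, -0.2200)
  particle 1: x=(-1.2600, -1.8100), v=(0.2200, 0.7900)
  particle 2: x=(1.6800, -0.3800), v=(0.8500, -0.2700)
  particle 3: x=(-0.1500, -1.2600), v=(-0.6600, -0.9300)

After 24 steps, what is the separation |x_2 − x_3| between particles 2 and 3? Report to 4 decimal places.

1.1890

step 0: x0=(-1.0700, 0.7000) x1=(-1.2600, -1.8100) x2=(1.6800, -0.3800) x3=(-0.1500, -1.2600)
step 1: x0=(-1.0245, 0.6874) x1=(-1.2470, -1.7694) x2=(1.7157, -0.3937) x3=(-0.1815, -1.3038)
step 2: x0=(-0.9763, 0.6708) x1=(-1.2294, -1.7238) x2=(1.7409, -0.4090) x3=(-0.2126, -1.3458)
step 3: x0=(-0.9256, 0.6503) x1=(-1.2071, -1.6735) x2=(1.7557, -0.4258) x3=(-0.2429, -1.3860)
step 4: x0=(-0.8725, 0.6260) x1=(-1.1804, -1.6187) x2=(1.7600, -0.4440) x3=(-0.2723, -1.4242)
step 5: x0=(-0.8171, 0.5979) x1=(-1.1494, -1.5598) x2=(1.7540, -0.4636) x3=(-0.3006, -1.4604)
step 6: x0=(-0.7595, 0.5662) x1=(-1.1145, -1.4971) x2=(1.7377, -0.4845) x3=(-0.3276, -1.4947)
step 7: x0=(-0.7000, 0.5311) x1=(-1.0757, -1.4308) x2=(1.7115, -0.5067) x3=(-0.3532, -1.5270)
step 8: x0=(-0.6386, 0.4926) x1=(-1.0335, -1.3612) x2=(1.6757, -0.5301) x3=(-0.3772, -1.5574)
step 9: x0=(-0.5755, 0.4511) x1=(-0.9881, -1.2886) x2=(1.6306, -0.5545) x3=(-0.3996, -1.5859)
step 10: x0=(-0.5109, 0.4066) x1=(-0.9396, -1.2131) x2=(1.5769, -0.5799) x3=(-0.4203, -1.6128)
step 11: x0=(-0.4451, 0.3595) x1=(-0.8883, -1.1351) x2=(1.5150, -0.6061) x3=(-0.4394, -1.6380)
step 12: x0=(-0.3781, 0.3098) x1=(-0.8343, -1.0548) x2=(1.4455, -0.6331) x3=(-0.4569, -1.6617)
step 13: x0=(-0.3102, 0.2579) x1=(-0.7777, -0.9727) x2=(1.3691, -0.6608) x3=(-0.4729, -1.6840)
step 14: x0=(-0.2415, 0.2040) x1=(-0.7188, -0.8892) x2=(1.2866, -0.6890) x3=(-0.4875, -1.7048)
step 15: x0=(-0.1723, 0.1483) x1=(-0.6579, -0.8048) x2=(1.1987, -0.7178) x3=(-0.5009, -1.7242)
step 16: x0=(-0.1026, 0.0911) x1=(-0.5953, -0.7201) x2=(1.1061, -0.7469) x3=(-0.5131, -1.7420)
step 17: x0=(-0.0327, 0.0327) x1=(-0.5314, -0.6355) x2=(1.0097, -0.7766) x3=(-0.5241, -1.7583)
step 18: x0=(0.0374, -0.0267) x1=(-0.4667, -0.5515) x2=(0.9102, -0.8066) x3=(-0.5341, -1.7730)
step 19: x0=(0.1076, -0.0870) x1=(-0.4018, -0.4685) x2=(0.8086, -0.8372) x3=(-0.5430, -1.7860)
step 20: x0=(0.1778, -0.1478) x1=(-0.3371, -0.3867) x2=(0.7053, -0.8684) x3=(-0.5509, -1.7974)
step 21: x0=(0.2481, -0.2091) x1=(-0.2732, -0.3063) x2=(0.6011, -0.9004) x3=(-0.5579, -1.8071)
step 22: x0=(0.3184, -0.2708) x1=(-0.2106, -0.2271) x2=(0.4964, -0.9336) x3=(-0.5639, -1.8150)
step 23: x0=(0.3888, -0.3330) x1=(-0.1493, -0.1489) x2=(0.3914, -0.9680) x3=(-0.5690, -1.8212)
step 24: x0=(0.4592, -0.3956) x1=(-0.0894, -0.0717) x2=(0.2861, -1.0037) x3=(-0.5732, -1.8256)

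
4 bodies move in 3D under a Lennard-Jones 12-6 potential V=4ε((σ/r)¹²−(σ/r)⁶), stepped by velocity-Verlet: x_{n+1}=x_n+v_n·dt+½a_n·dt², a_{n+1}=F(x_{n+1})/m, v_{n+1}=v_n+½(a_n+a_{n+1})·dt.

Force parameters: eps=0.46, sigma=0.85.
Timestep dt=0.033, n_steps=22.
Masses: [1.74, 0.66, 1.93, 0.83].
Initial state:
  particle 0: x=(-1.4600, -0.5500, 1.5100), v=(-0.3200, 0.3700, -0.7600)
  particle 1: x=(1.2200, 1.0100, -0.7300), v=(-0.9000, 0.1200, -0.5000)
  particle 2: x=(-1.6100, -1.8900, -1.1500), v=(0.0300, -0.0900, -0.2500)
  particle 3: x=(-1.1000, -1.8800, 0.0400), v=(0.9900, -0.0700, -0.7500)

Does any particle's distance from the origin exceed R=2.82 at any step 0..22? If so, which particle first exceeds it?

step 0: x0=(-1.4600, -0.5500, 1.5100) x1=(1.2200, 1.0100, -0.7300) x2=(-1.6100, -1.8900, -1.1500) x3=(-1.1000, -1.8800, 0.0400)
step 1: x0=(-1.4706, -0.5378, 1.4849) x1=(1.1903, 1.0140, -0.7465) x2=(-1.6089, -1.8930, -1.1581) x3=(-1.0675, -1.8823, 0.0149)
step 2: x0=(-1.4811, -0.5256, 1.4598) x1=(1.1606, 1.0179, -0.7630) x2=(-1.6078, -1.8959, -1.1659) x3=(-1.0353, -1.8846, -0.0108)
step 3: x0=(-1.4917, -0.5134, 1.4347) x1=(1.1309, 1.0219, -0.7795) x2=(-1.6064, -1.8989, -1.1734) x3=(-1.0034, -1.8868, -0.0372)
step 4: x0=(-1.5022, -0.5013, 1.4096) x1=(1.1012, 1.0258, -0.7960) x2=(-1.6049, -1.9019, -1.1806) x3=(-0.9720, -1.8891, -0.0643)
step 5: x0=(-1.5128, -0.4891, 1.3844) x1=(1.0715, 1.0298, -0.8125) x2=(-1.6033, -1.9048, -1.1875) x3=(-0.9409, -1.8913, -0.0921)
step 6: x0=(-1.5233, -0.4770, 1.3593) x1=(1.0418, 1.0337, -0.8290) x2=(-1.6014, -1.9078, -1.1941) x3=(-0.9103, -1.8936, -0.1205)
step 7: x0=(-1.5338, -0.4648, 1.3341) x1=(1.0121, 1.0377, -0.8455) x2=(-1.5994, -1.9107, -1.2005) x3=(-0.8801, -1.8958, -0.1496)
step 8: x0=(-1.5444, -0.4527, 1.3089) x1=(0.9824, 1.0416, -0.8620) x2=(-1.5971, -1.9136, -1.2065) x3=(-0.8503, -1.8980, -0.1793)
step 9: x0=(-1.5549, -0.4406, 1.2838) x1=(0.9527, 1.0456, -0.8785) x2=(-1.5947, -1.9166, -1.2122) x3=(-0.8211, -1.9002, -0.2097)
step 10: x0=(-1.5654, -0.4284, 1.2586) x1=(0.9229, 1.0495, -0.8950) x2=(-1.5920, -1.9195, -1.2176) x3=(-0.7924, -1.9024, -0.2408)
step 11: x0=(-1.5759, -0.4163, 1.2334) x1=(0.8932, 1.0535, -0.9115) x2=(-1.5891, -1.9224, -1.2228) x3=(-0.7643, -1.9046, -0.2725)
step 12: x0=(-1.5865, -0.4042, 1.2082) x1=(0.8635, 1.0574, -0.9280) x2=(-1.5860, -1.9253, -1.2276) x3=(-0.7367, -1.9068, -0.3049)
step 13: x0=(-1.5970, -0.3921, 1.1830) x1=(0.8338, 1.0614, -0.9445) x2=(-1.5825, -1.9283, -1.2322) x3=(-0.7098, -1.9090, -0.3380)
step 14: x0=(-1.6075, -0.3800, 1.1578) x1=(0.8041, 1.0653, -0.9609) x2=(-1.5788, -1.9312, -1.2365) x3=(-0.6835, -1.9112, -0.3716)
step 15: x0=(-1.6180, -0.3680, 1.1325) x1=(0.7744, 1.0693, -0.9774) x2=(-1.5749, -1.9341, -1.2405) x3=(-0.6579, -1.9134, -0.4060)
step 16: x0=(-1.6285, -0.3559, 1.1073) x1=(0.7446, 1.0732, -0.9939) x2=(-1.5706, -1.9369, -1.2442) x3=(-0.6330, -1.9156, -0.4410)
step 17: x0=(-1.6390, -0.3438, 1.0821) x1=(0.7149, 1.0771, -1.0104) x2=(-1.5659, -1.9398, -1.2477) x3=(-0.6089, -1.9178, -0.4766)
step 18: x0=(-1.6495, -0.3317, 1.0568) x1=(0.6852, 1.0811, -1.0269) x2=(-1.5610, -1.9427, -1.2508) x3=(-0.5855, -1.9201, -0.5128)
step 19: x0=(-1.6600, -0.3196, 1.0316) x1=(0.6555, 1.0850, -1.0434) x2=(-1.5557, -1.9456, -1.2537) x3=(-0.5630, -1.9223, -0.5497)
step 20: x0=(-1.6705, -0.3076, 1.0064) x1=(0.6257, 1.0889, -1.0599) x2=(-1.5500, -1.9484, -1.2564) x3=(-0.5413, -1.9246, -0.5871)
step 21: x0=(-1.6810, -0.2955, 0.9811) x1=(0.5960, 1.0928, -1.0764) x2=(-1.5439, -1.9512, -1.2588) x3=(-0.5206, -1.9268, -0.6252)
step 22: x0=(-1.6915, -0.2835, 0.9559) x1=(0.5663, 1.0968, -1.0929) x2=(-1.5375, -1.9541, -1.2609) x3=(-0.5008, -1.9291, -0.6638)

no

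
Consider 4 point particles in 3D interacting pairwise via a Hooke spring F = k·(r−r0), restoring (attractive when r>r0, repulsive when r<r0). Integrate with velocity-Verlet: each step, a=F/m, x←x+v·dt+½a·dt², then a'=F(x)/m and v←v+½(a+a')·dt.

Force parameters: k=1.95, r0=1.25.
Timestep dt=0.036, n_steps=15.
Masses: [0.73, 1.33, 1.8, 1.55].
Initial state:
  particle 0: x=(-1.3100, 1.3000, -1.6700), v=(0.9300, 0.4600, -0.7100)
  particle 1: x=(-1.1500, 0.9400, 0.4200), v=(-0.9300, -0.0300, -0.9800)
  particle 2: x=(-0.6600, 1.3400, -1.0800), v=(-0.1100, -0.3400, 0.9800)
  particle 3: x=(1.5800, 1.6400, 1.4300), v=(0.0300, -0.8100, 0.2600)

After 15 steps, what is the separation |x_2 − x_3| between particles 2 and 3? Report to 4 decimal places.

1.7097

step 0: x0=(-1.3100, 1.3000, -1.6700) x1=(-1.1500, 0.9400, 0.4200) x2=(-0.6600, 1.3400, -1.0800) x3=(1.5800, 1.6400, 1.4300)
step 1: x0=(-1.2733, 1.3167, -1.6907) x1=(-1.1819, 0.9395, 0.3841) x2=(-0.6629, 1.3278, -1.0432) x3=(1.5770, 1.6102, 1.4358)
step 2: x0=(-1.2305, 1.3335, -1.7018) x1=(-1.2106, 0.9403, 0.3473) x2=(-0.6635, 1.3158, -1.0034) x3=(1.5657, 1.5790, 1.4345)
step 3: x0=(-1.1815, 1.3505, -1.7033) x1=(-1.2361, 0.9421, 0.3096) x2=(-0.6621, 1.3039, -0.9608) x3=(1.5464, 1.5468, 1.4260)
step 4: x0=(-1.1267, 1.3674, -1.6955) x1=(-1.2582, 0.9451, 0.2714) x2=(-0.6586, 1.2922, -0.9155) x3=(1.5190, 1.5134, 1.4105)
step 5: x0=(-1.0663, 1.3842, -1.6786) x1=(-1.2770, 0.9490, 0.2329) x2=(-0.6530, 1.2805, -0.8677) x3=(1.4837, 1.4792, 1.3881)
step 6: x0=(-1.0007, 1.4008, -1.6531) x1=(-1.2926, 0.9539, 0.1942) x2=(-0.6455, 1.2689, -0.8175) x3=(1.4409, 1.4441, 1.3590)
step 7: x0=(-0.9301, 1.4172, -1.6192) x1=(-1.3049, 0.9596, 0.1557) x2=(-0.6361, 1.2575, -0.7650) x3=(1.3908, 1.4084, 1.3233)
step 8: x0=(-0.8549, 1.4331, -1.5777) x1=(-1.3140, 0.9660, 0.1173) x2=(-0.6248, 1.2460, -0.7106) x3=(1.3338, 1.3721, 1.2814)
step 9: x0=(-0.7756, 1.4487, -1.5289) x1=(-1.3202, 0.9731, 0.0795) x2=(-0.6118, 1.2347, -0.6543) x3=(1.2701, 1.3353, 1.2336)
step 10: x0=(-0.6926, 1.4639, -1.4736) x1=(-1.3236, 0.9808, 0.0422) x2=(-0.5971, 1.2233, -0.5963) x3=(1.2004, 1.2983, 1.1801)
step 11: x0=(-0.6062, 1.4785, -1.4122) x1=(-1.3244, 0.9889, 0.0057) x2=(-0.5808, 1.2120, -0.5369) x3=(1.1249, 1.2611, 1.1216)
step 12: x0=(-0.5169, 1.4926, -1.3456) x1=(-1.3227, 0.9974, -0.0300) x2=(-0.5631, 1.2007, -0.4761) x3=(1.0444, 1.2238, 1.0583)
step 13: x0=(-0.4251, 1.5061, -1.2742) x1=(-1.3189, 1.0062, -0.0649) x2=(-0.5440, 1.1893, -0.4142) x3=(0.9592, 1.1866, 0.9908)
step 14: x0=(-0.3313, 1.5191, -1.1989) x1=(-1.3133, 1.0152, -0.0990) x2=(-0.5236, 1.1779, -0.3513) x3=(0.8700, 1.1495, 0.9196)
step 15: x0=(-0.2359, 1.5315, -1.1202) x1=(-1.3059, 1.0244, -0.1324) x2=(-0.5021, 1.1665, -0.2876) x3=(0.7774, 1.1126, 0.8451)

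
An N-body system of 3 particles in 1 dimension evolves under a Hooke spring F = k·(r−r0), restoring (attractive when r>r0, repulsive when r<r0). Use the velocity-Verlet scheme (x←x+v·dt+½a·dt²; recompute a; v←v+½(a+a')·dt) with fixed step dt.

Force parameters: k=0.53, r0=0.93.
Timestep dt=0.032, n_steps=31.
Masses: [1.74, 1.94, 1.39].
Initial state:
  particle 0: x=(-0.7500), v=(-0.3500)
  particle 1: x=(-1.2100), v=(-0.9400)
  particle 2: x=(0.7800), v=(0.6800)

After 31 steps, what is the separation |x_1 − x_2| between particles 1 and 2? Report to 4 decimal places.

2.9893

step 0: x0=(-0.7500) x1=(-1.2100) x2=(0.7800)
step 1: x0=(-0.7610) x1=(-1.2400) x2=(0.8014)
step 2: x0=(-0.7717) x1=(-1.2698) x2=(0.8222)
step 3: x0=(-0.7821) x1=(-1.2994) x2=(0.8422)
step 4: x0=(-0.7921) x1=(-1.3288) x2=(0.8615)
step 5: x0=(-0.8017) x1=(-1.3579) x2=(0.8801)
step 6: x0=(-0.8111) x1=(-1.3868) x2=(0.8978)
step 7: x0=(-0.8200) x1=(-1.4154) x2=(0.9147)
step 8: x0=(-0.8286) x1=(-1.4437) x2=(0.9307)
step 9: x0=(-0.8369) x1=(-1.4717) x2=(0.9458)
step 10: x0=(-0.8447) x1=(-1.4994) x2=(0.9600)
step 11: x0=(-0.8523) x1=(-1.5267) x2=(0.9733)
step 12: x0=(-0.8594) x1=(-1.5536) x2=(0.9857)
step 13: x0=(-0.8662) x1=(-1.5802) x2=(0.9970)
step 14: x0=(-0.8727) x1=(-1.6063) x2=(1.0073)
step 15: x0=(-0.8788) x1=(-1.6320) x2=(1.0166)
step 16: x0=(-0.8845) x1=(-1.6573) x2=(1.0249)
step 17: x0=(-0.8899) x1=(-1.6822) x2=(1.0321)
step 18: x0=(-0.8949) x1=(-1.7066) x2=(1.0382)
step 19: x0=(-0.8996) x1=(-1.7305) x2=(1.0432)
step 20: x0=(-0.9039) x1=(-1.7540) x2=(1.0471)
step 21: x0=(-0.9079) x1=(-1.7769) x2=(1.0498)
step 22: x0=(-0.9116) x1=(-1.7993) x2=(1.0514)
step 23: x0=(-0.9149) x1=(-1.8212) x2=(1.0519)
step 24: x0=(-0.9179) x1=(-1.8426) x2=(1.0512)
step 25: x0=(-0.9205) x1=(-1.8634) x2=(1.0493)
step 26: x0=(-0.9229) x1=(-1.8836) x2=(1.0463)
step 27: x0=(-0.9249) x1=(-1.9033) x2=(1.0420)
step 28: x0=(-0.9266) x1=(-1.9224) x2=(1.0366)
step 29: x0=(-0.9280) x1=(-1.9409) x2=(1.0300)
step 30: x0=(-0.9291) x1=(-1.9588) x2=(1.0221)
step 31: x0=(-0.9300) x1=(-1.9762) x2=(1.0131)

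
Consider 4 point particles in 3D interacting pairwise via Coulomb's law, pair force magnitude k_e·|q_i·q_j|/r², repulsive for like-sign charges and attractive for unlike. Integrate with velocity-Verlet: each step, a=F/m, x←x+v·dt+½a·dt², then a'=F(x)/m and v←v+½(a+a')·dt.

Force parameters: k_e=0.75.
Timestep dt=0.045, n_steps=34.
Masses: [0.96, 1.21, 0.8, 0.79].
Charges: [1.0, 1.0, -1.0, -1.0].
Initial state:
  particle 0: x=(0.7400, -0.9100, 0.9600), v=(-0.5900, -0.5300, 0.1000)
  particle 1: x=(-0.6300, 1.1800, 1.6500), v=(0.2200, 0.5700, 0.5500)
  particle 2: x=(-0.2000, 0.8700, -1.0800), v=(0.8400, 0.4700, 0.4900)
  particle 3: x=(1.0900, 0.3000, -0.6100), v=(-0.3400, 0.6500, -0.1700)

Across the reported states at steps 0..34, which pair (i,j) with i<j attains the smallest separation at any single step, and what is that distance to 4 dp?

pair (2,3), distance 0.9356

step 0: x0=(0.7400, -0.9100, 0.9600) x1=(-0.6300, 1.1800, 1.6500) x2=(-0.2000, 0.8700, -1.0800) x3=(1.0900, 0.3000, -0.6100)
step 1: x0=(0.7135, -0.9338, 0.9642) x1=(-0.6201, 1.2057, 1.6746) x2=(-0.1626, 0.8913, -1.0579) x3=(1.0750, 0.3290, -0.6172)
step 2: x0=(0.6872, -0.9574, 0.9680) x1=(-0.6102, 1.2315, 1.6991) x2=(-0.1259, 0.9128, -1.0356) x3=(1.0606, 0.3574, -0.6237)
step 3: x0=(0.6609, -0.9808, 0.9713) x1=(-0.6002, 1.2574, 1.7233) x2=(-0.0901, 0.9345, -1.0133) x3=(1.0468, 0.3851, -0.6293)
step 4: x0=(0.6348, -1.0041, 0.9741) x1=(-0.5903, 1.2833, 1.7473) x2=(-0.0552, 0.9567, -0.9909) x3=(1.0339, 0.4122, -0.6341)
step 5: x0=(0.6088, -1.0272, 0.9765) x1=(-0.5803, 1.3094, 1.7710) x2=(-0.0212, 0.9791, -0.9684) x3=(1.0217, 0.4386, -0.6382)
step 6: x0=(0.5829, -1.0501, 0.9785) x1=(-0.5703, 1.3355, 1.7946) x2=(0.0116, 1.0021, -0.9459) x3=(1.0105, 0.4642, -0.6414)
step 7: x0=(0.5571, -1.0729, 0.9801) x1=(-0.5602, 1.3617, 1.8179) x2=(0.0432, 1.0255, -0.9234) x3=(1.0003, 0.4890, -0.6438)
step 8: x0=(0.5314, -1.0955, 0.9812) x1=(-0.5501, 1.3880, 1.8411) x2=(0.0736, 1.0494, -0.9008) x3=(0.9912, 0.5129, -0.6455)
step 9: x0=(0.5058, -1.1179, 0.9820) x1=(-0.5400, 1.4144, 1.8640) x2=(0.1026, 1.0741, -0.8782) x3=(0.9832, 0.5358, -0.6463)
step 10: x0=(0.4803, -1.1402, 0.9824) x1=(-0.5298, 1.4408, 1.8867) x2=(0.1302, 1.0994, -0.8557) x3=(0.9765, 0.5577, -0.6464)
step 11: x0=(0.4549, -1.1623, 0.9824) x1=(-0.5196, 1.4674, 1.9092) x2=(0.1563, 1.1255, -0.8331) x3=(0.9712, 0.5784, -0.6457)
step 12: x0=(0.4296, -1.1842, 0.9821) x1=(-0.5093, 1.4939, 1.9315) x2=(0.1808, 1.1526, -0.8105) x3=(0.9672, 0.5979, -0.6442)
step 13: x0=(0.4044, -1.2059, 0.9815) x1=(-0.4989, 1.5206, 1.9535) x2=(0.2037, 1.1806, -0.7879) x3=(0.9648, 0.6160, -0.6421)
step 14: x0=(0.3793, -1.2275, 0.9805) x1=(-0.4885, 1.5473, 1.9754) x2=(0.2248, 1.2097, -0.7653) x3=(0.9638, 0.6328, -0.6392)
step 15: x0=(0.3543, -1.2489, 0.9792) x1=(-0.4781, 1.5741, 1.9970) x2=(0.2443, 1.2399, -0.7426) x3=(0.9643, 0.6481, -0.6357)
step 16: x0=(0.3294, -1.2701, 0.9776) x1=(-0.4676, 1.6010, 2.0184) x2=(0.2621, 1.2714, -0.7198) x3=(0.9663, 0.6619, -0.6317)
step 17: x0=(0.3045, -1.2912, 0.9758) x1=(-0.4570, 1.6279, 2.0397) x2=(0.2781, 1.3042, -0.6969) x3=(0.9699, 0.6741, -0.6270)
step 18: x0=(0.2798, -1.3121, 0.9736) x1=(-0.4463, 1.6549, 2.0607) x2=(0.2926, 1.3382, -0.6738) x3=(0.9749, 0.6846, -0.6219)
step 19: x0=(0.2552, -1.3328, 0.9712) x1=(-0.4356, 1.6819, 2.0815) x2=(0.3054, 1.3736, -0.6505) x3=(0.9813, 0.6936, -0.6163)
step 20: x0=(0.2306, -1.3534, 0.9685) x1=(-0.4248, 1.7090, 2.1020) x2=(0.3167, 1.4103, -0.6269) x3=(0.9890, 0.7009, -0.6104)
step 21: x0=(0.2062, -1.3737, 0.9655) x1=(-0.4139, 1.7361, 2.1224) x2=(0.3266, 1.4483, -0.6031) x3=(0.9979, 0.7066, -0.6041)
step 22: x0=(0.1818, -1.3940, 0.9624) x1=(-0.4030, 1.7633, 2.1425) x2=(0.3352, 1.4875, -0.5789) x3=(1.0080, 0.7107, -0.5975)
step 23: x0=(0.1576, -1.4140, 0.9589) x1=(-0.3920, 1.7905, 2.1625) x2=(0.3425, 1.5280, -0.5544) x3=(1.0191, 0.7134, -0.5906)
step 24: x0=(0.1334, -1.4339, 0.9553) x1=(-0.3809, 1.8178, 2.1822) x2=(0.3486, 1.5697, -0.5295) x3=(1.0311, 0.7145, -0.5835)
step 25: x0=(0.1093, -1.4536, 0.9514) x1=(-0.3697, 1.8451, 2.2017) x2=(0.3537, 1.6125, -0.5043) x3=(1.0440, 0.7143, -0.5762)
step 26: x0=(0.0853, -1.4732, 0.9473) x1=(-0.3585, 1.8724, 2.2210) x2=(0.3578, 1.6563, -0.4786) x3=(1.0576, 0.7128, -0.5687)
step 27: x0=(0.0615, -1.4926, 0.9430) x1=(-0.3472, 1.8998, 2.2401) x2=(0.3610, 1.7011, -0.4526) x3=(1.0720, 0.7101, -0.5611)
step 28: x0=(0.0377, -1.5118, 0.9386) x1=(-0.3358, 1.9273, 2.2590) x2=(0.3635, 1.7467, -0.4261) x3=(1.0868, 0.7062, -0.5533)
step 29: x0=(0.0140, -1.5309, 0.9339) x1=(-0.3243, 1.9547, 2.2776) x2=(0.3652, 1.7932, -0.3993) x3=(1.1023, 0.7012, -0.5453)
step 30: x0=(-0.0097, -1.5498, 0.9290) x1=(-0.3128, 1.9822, 2.2961) x2=(0.3662, 1.8405, -0.3720) x3=(1.1181, 0.6952, -0.5372)
step 31: x0=(-0.0332, -1.5686, 0.9240) x1=(-0.3011, 2.0097, 2.3143) x2=(0.3665, 1.8885, -0.3443) x3=(1.1344, 0.6882, -0.5290)
step 32: x0=(-0.0566, -1.5872, 0.9188) x1=(-0.2894, 2.0373, 2.3323) x2=(0.3664, 1.9371, -0.3162) x3=(1.1510, 0.6803, -0.5207)
step 33: x0=(-0.0799, -1.6057, 0.9134) x1=(-0.2777, 2.0649, 2.3501) x2=(0.3657, 1.9864, -0.2877) x3=(1.1679, 0.6717, -0.5122)
step 34: x0=(-0.1032, -1.6240, 0.9079) x1=(-0.2658, 2.0925, 2.3677) x2=(0.3645, 2.0362, -0.2588) x3=(1.1850, 0.6622, -0.5036)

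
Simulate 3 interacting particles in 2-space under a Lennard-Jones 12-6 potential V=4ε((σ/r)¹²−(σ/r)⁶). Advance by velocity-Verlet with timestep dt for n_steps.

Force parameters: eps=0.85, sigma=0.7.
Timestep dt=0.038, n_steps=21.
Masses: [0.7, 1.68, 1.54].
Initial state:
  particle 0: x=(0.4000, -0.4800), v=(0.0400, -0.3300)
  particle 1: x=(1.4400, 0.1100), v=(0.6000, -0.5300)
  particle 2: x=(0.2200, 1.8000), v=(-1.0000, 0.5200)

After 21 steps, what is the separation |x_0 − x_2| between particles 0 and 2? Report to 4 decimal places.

step 0: x0=(0.4000, -0.4800) x1=(1.4400, 0.1100) x2=(0.2200, 1.8000)
step 1: x0=(0.4021, -0.4922) x1=(1.4626, 0.0897) x2=(0.1820, 1.8198)
step 2: x0=(0.4052, -0.5038) x1=(1.4847, 0.0692) x2=(0.1440, 1.8395)
step 3: x0=(0.4094, -0.5149) x1=(1.5064, 0.0485) x2=(0.1060, 1.8592)
step 4: x0=(0.4145, -0.5255) x1=(1.5277, 0.0276) x2=(0.0681, 1.8789)
step 5: x0=(0.4204, -0.5356) x1=(1.5486, 0.0065) x2=(0.0301, 1.8986)
step 6: x0=(0.4273, -0.5453) x1=(1.5691, -0.0148) x2=(-0.0079, 1.9183)
step 7: x0=(0.4350, -0.5546) x1=(1.5893, -0.0362) x2=(-0.0459, 1.9380)
step 8: x0=(0.4435, -0.5635) x1=(1.6092, -0.0578) x2=(-0.0838, 1.9577)
step 9: x0=(0.4528, -0.5721) x1=(1.6287, -0.0795) x2=(-0.1218, 1.9774)
step 10: x0=(0.4630, -0.5803) x1=(1.6479, -0.1014) x2=(-0.1597, 1.9971)
step 11: x0=(0.4738, -0.5882) x1=(1.6667, -0.1234) x2=(-0.1977, 2.0167)
step 12: x0=(0.4855, -0.5958) x1=(1.6853, -0.1455) x2=(-0.2357, 2.0364)
step 13: x0=(0.4979, -0.6031) x1=(1.7035, -0.1677) x2=(-0.2736, 2.0561)
step 14: x0=(0.5111, -0.6101) x1=(1.7214, -0.1901) x2=(-0.3116, 2.0757)
step 15: x0=(0.5251, -0.6168) x1=(1.7389, -0.2125) x2=(-0.3495, 2.0954)
step 16: x0=(0.5399, -0.6233) x1=(1.7562, -0.2351) x2=(-0.3875, 2.1151)
step 17: x0=(0.5555, -0.6295) x1=(1.7731, -0.2578) x2=(-0.4254, 2.1347)
step 18: x0=(0.5719, -0.6355) x1=(1.7896, -0.2806) x2=(-0.4634, 2.1544)
step 19: x0=(0.5891, -0.6412) x1=(1.8058, -0.3035) x2=(-0.5013, 2.1740)
step 20: x0=(0.6073, -0.6467) x1=(1.8216, -0.3265) x2=(-0.5393, 2.1937)
step 21: x0=(0.6263, -0.6519) x1=(1.8371, -0.3495) x2=(-0.5772, 2.2133)

3.1078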